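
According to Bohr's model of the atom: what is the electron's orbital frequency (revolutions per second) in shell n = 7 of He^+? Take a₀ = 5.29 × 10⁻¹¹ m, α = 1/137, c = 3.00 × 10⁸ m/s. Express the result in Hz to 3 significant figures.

7.68 × 10¹³ Hz

r = n²a₀/Z = 1.30 × 10⁻⁹ m, v = Zαc/n = 6.26 × 10⁵ m/s
f = v/(2πr) = 7.68 × 10¹³ Hz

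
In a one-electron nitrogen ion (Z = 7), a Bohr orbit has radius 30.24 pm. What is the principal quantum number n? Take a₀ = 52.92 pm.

r_n = n²a₀/Z ⇒ n² = rZ/a₀ = 30.24 × 7 / 52.92 ≈ 4.00
n = 2

2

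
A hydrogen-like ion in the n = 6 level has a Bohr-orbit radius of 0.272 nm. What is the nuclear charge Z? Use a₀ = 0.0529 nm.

r_n = n²a₀/Z ⇒ Z = n²a₀/r = 6² × 0.0529 / 0.272 ≈ 7.00
Z = 7

7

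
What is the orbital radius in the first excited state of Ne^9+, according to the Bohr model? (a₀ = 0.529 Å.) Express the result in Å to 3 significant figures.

0.212 Å

r_n = n²a₀/Z = 2² × 0.529 / 10
    = 4 × 0.529 / 10 = 0.212 Å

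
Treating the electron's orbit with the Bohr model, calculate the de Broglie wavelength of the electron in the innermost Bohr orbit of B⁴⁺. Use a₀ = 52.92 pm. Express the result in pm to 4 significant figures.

66.50 pm

The Bohr quantisation condition is nλ = 2πr_n.
r_n = n²a₀/Z = 10.58 pm
λ = 2πr_n/n = 2π·10.58/1 = 66.50 pm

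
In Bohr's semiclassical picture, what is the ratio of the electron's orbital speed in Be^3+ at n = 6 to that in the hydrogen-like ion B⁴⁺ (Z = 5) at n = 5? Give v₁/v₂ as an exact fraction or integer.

2/3

v ∝ Z^1 · n^-1
v₁/v₂ = (4/5)^1 · (6/5)^-1 = 2/3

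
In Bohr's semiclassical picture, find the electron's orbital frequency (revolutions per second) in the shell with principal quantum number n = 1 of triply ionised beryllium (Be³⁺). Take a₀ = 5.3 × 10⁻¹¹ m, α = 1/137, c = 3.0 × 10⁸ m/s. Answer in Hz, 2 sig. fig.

1.1 × 10¹⁷ Hz

r = n²a₀/Z = 1.3 × 10⁻¹¹ m, v = Zαc/n = 8.8 × 10⁶ m/s
f = v/(2πr) = 1.1 × 10¹⁷ Hz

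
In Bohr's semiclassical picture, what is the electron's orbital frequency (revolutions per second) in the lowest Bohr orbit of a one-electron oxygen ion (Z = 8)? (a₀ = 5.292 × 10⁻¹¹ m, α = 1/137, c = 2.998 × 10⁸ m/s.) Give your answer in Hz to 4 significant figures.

4.212 × 10¹⁷ Hz

r = n²a₀/Z = 6.615 × 10⁻¹² m, v = Zαc/n = 1.751 × 10⁷ m/s
f = v/(2πr) = 4.212 × 10¹⁷ Hz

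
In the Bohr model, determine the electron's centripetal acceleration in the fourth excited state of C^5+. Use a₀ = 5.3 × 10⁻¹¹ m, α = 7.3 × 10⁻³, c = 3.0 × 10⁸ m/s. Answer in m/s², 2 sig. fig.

3.1 × 10²² m/s²

r = n²a₀/Z = 2.2 × 10⁻¹⁰ m, v = Zαc/n = 2.6 × 10⁶ m/s
a = v²/r = (2.6 × 10⁶)² / 2.2 × 10⁻¹⁰ = 3.1 × 10²² m/s²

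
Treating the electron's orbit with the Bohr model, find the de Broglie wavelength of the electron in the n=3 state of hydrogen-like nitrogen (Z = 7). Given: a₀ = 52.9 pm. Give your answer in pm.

The Bohr quantisation condition is nλ = 2πr_n.
r_n = n²a₀/Z = 68.0 pm
λ = 2πr_n/n = 2π·68.0/3 = 142 pm

142 pm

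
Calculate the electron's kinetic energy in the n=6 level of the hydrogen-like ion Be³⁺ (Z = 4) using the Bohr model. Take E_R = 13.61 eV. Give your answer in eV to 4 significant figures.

6.049 eV

For a Coulomb orbit the virial theorem gives K = −E_n.
E_n = −E_R·Z²/n², so K = E_R·Z²/n² = 13.61 × 4²/6² = 6.049 eV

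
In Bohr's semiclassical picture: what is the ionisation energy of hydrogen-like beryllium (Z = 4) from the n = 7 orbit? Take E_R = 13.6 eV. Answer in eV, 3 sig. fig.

4.44 eV

E_n = −E_R·Z²/n² = −13.6 × 4²/7² eV = -4.44 eV
Ionisation energy = −E_n = 4.44 eV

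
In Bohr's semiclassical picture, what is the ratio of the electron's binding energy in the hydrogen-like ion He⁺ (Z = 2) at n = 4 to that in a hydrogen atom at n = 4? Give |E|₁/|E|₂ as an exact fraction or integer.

|E| ∝ Z^2 · n^-2
|E|₁/|E|₂ = (2/1)^2 · (4/4)^-2 = 4

4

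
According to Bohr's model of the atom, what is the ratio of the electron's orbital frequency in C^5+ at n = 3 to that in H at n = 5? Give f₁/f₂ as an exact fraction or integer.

500/3

f ∝ Z^2 · n^-3
f₁/f₂ = (6/1)^2 · (3/5)^-3 = 500/3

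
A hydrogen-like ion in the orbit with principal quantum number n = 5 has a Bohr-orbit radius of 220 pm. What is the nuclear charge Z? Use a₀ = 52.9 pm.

r_n = n²a₀/Z ⇒ Z = n²a₀/r = 5² × 52.9 / 220 ≈ 6.01
Z = 6

6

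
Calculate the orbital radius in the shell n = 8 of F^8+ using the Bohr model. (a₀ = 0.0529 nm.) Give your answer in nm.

r_n = n²a₀/Z = 8² × 0.0529 / 9
    = 64 × 0.0529 / 9 = 0.376 nm

0.376 nm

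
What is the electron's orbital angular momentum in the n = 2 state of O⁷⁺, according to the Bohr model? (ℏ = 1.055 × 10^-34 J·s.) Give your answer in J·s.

2.110 × 10^-34 J·s

L_n = nℏ = 2 × 1.055 × 10^-34 = 2.110 × 10^-34 J·s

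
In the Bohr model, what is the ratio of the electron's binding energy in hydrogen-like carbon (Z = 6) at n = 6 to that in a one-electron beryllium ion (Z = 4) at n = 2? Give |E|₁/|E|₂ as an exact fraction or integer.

1/4

|E| ∝ Z^2 · n^-2
|E|₁/|E|₂ = (6/4)^2 · (6/2)^-2 = 1/4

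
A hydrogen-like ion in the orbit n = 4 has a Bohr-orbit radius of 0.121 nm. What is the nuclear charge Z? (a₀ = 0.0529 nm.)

7

r_n = n²a₀/Z ⇒ Z = n²a₀/r = 4² × 0.0529 / 0.121 ≈ 7.00
Z = 7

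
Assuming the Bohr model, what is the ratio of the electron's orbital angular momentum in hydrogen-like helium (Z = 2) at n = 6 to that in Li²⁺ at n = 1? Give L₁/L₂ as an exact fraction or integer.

6

L = nℏ is independent of Z.
L₁/L₂ = n₁/n₂ = 6/1 = 6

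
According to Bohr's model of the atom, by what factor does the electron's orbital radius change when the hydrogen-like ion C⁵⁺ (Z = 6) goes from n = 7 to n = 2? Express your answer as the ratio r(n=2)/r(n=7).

r ∝ Z^-1 · n^2; with Z fixed, r ∝ n^2.
r(n=2)/r(n=7) = (2/7)^2 = 4/49

4/49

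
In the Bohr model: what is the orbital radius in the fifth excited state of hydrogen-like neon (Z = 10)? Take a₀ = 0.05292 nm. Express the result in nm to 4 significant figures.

r_n = n²a₀/Z = 6² × 0.05292 / 10
    = 36 × 0.05292 / 10 = 0.1905 nm

0.1905 nm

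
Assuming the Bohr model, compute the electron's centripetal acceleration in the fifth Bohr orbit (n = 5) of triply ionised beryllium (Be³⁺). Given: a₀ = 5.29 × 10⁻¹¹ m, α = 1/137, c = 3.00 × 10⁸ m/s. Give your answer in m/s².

r = n²a₀/Z = 3.31 × 10⁻¹⁰ m, v = Zαc/n = 1.75 × 10⁶ m/s
a = v²/r = (1.75 × 10⁶)² / 3.31 × 10⁻¹⁰ = 9.28 × 10²¹ m/s²

9.28 × 10²¹ m/s²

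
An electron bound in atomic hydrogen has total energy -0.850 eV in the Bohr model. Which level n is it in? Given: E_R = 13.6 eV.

4

E_n = −E_R Z²/n² ⇒ n² = E_R Z²/(−E_n) = 13.6 × 1² / 0.850 ≈ 16.00
n = 4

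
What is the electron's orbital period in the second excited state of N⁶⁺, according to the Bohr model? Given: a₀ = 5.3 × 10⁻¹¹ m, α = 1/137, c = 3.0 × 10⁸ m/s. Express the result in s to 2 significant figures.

r = n²a₀/Z = 3²·5.3 × 10⁻¹¹/7 = 6.8 × 10⁻¹¹ m
v = Zαc/n = 7·0.0073·3.0 × 10⁸/3 = 5.1 × 10⁶ m/s
T = 2πr/v = 8.4 × 10⁻¹⁷ s

8.4 × 10⁻¹⁷ s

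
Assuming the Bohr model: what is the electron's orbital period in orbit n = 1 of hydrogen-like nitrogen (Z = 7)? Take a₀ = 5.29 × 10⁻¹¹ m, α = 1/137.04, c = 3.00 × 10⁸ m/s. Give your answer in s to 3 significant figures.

3.10 × 10⁻¹⁸ s

r = n²a₀/Z = 1²·5.29 × 10⁻¹¹/7 = 7.56 × 10⁻¹² m
v = Zαc/n = 7·0.00730·3.00 × 10⁸/1 = 1.53 × 10⁷ m/s
T = 2πr/v = 3.10 × 10⁻¹⁸ s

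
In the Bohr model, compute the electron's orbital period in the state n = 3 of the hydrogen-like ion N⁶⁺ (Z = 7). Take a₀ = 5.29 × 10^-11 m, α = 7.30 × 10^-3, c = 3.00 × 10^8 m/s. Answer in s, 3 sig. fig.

8.36 × 10^-17 s

r = n²a₀/Z = 3²·5.29 × 10^-11/7 = 6.80 × 10^-11 m
v = Zαc/n = 7·0.00730·3.00 × 10^8/3 = 5.11 × 10^6 m/s
T = 2πr/v = 8.36 × 10^-17 s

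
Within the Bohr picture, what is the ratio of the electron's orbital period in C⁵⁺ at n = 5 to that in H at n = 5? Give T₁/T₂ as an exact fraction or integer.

T ∝ Z^-2 · n^3
T₁/T₂ = (6/1)^-2 · (5/5)^3 = 1/36

1/36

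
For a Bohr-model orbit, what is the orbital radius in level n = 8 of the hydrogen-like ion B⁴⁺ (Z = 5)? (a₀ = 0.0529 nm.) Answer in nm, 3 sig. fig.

0.677 nm

r_n = n²a₀/Z = 8² × 0.0529 / 5
    = 64 × 0.0529 / 5 = 0.677 nm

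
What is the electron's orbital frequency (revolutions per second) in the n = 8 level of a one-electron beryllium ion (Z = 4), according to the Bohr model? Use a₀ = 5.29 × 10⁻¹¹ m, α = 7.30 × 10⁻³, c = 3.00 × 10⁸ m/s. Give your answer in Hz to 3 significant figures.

2.06 × 10¹⁴ Hz

r = n²a₀/Z = 8.46 × 10⁻¹⁰ m, v = Zαc/n = 1.09 × 10⁶ m/s
f = v/(2πr) = 2.06 × 10¹⁴ Hz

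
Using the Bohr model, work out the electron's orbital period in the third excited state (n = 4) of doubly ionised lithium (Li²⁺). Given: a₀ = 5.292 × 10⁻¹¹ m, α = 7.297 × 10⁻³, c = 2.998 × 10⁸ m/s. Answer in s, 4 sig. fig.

1.081 × 10⁻¹⁵ s

r = n²a₀/Z = 4²·5.292 × 10⁻¹¹/3 = 2.822 × 10⁻¹⁰ m
v = Zαc/n = 3·0.007297·2.998 × 10⁸/4 = 1.641 × 10⁶ m/s
T = 2πr/v = 1.081 × 10⁻¹⁵ s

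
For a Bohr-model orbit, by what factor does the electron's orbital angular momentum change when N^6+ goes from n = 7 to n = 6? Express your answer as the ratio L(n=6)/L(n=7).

6/7

L = nℏ depends only on n, so L ∝ n.
L(n=6)/L(n=7) = (6/7)^1 = 6/7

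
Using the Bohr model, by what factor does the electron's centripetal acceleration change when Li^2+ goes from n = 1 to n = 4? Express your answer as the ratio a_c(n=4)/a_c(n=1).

a_c ∝ Z^3 · n^-4; with Z fixed, a_c ∝ n^-4.
a_c(n=4)/a_c(n=1) = (4/1)^-4 = 1/256

1/256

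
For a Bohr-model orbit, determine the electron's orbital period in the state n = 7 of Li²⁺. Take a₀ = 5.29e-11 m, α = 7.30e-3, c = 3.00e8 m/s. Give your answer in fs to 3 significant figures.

5.78 fs

r = n²a₀/Z = 7²·5.29e-11/3 = 8.64e-10 m
v = Zαc/n = 3·0.00730·3.00e8/7 = 9.39e5 m/s
T = 2πr/v = 5.78e-15 s = 5.78 fs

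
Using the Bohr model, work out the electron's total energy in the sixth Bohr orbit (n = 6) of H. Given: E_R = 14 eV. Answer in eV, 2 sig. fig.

E_n = −E_R·Z²/n² = −14 × 1²/6² = -0.39 eV

-0.39 eV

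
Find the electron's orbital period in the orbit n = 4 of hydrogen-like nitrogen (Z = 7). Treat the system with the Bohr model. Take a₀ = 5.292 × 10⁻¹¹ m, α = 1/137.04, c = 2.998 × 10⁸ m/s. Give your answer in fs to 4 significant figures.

r = n²a₀/Z = 4²·5.292 × 10⁻¹¹/7 = 1.210 × 10⁻¹⁰ m
v = Zαc/n = 7·0.007297·2.998 × 10⁸/4 = 3.828 × 10⁶ m/s
T = 2πr/v = 1.985 × 10⁻¹⁶ s = 0.1985 fs

0.1985 fs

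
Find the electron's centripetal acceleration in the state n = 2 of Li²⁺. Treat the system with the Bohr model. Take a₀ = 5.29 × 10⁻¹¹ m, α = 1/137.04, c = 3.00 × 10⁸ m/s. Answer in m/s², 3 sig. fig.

r = n²a₀/Z = 7.05 × 10⁻¹¹ m, v = Zαc/n = 3.28 × 10⁶ m/s
a = v²/r = (3.28 × 10⁶)² / 7.05 × 10⁻¹¹ = 1.53 × 10²³ m/s²

1.53 × 10²³ m/s²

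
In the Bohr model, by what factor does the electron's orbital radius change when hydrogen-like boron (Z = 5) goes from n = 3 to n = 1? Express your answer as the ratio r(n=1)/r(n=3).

1/9

r ∝ Z^-1 · n^2; with Z fixed, r ∝ n^2.
r(n=1)/r(n=3) = (1/3)^2 = 1/9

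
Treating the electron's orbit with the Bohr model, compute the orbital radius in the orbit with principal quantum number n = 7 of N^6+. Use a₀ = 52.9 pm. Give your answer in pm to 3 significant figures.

370 pm

r_n = n²a₀/Z = 7² × 52.9 / 7
    = 49 × 52.9 / 7 = 370 pm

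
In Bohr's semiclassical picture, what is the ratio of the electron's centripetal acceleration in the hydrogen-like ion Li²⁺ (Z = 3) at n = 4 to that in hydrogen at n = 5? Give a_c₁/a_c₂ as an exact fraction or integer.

16875/256

a_c ∝ Z^3 · n^-4
a_c₁/a_c₂ = (3/1)^3 · (4/5)^-4 = 16875/256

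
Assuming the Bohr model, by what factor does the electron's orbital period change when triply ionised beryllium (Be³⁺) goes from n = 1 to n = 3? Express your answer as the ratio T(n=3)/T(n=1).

27

T ∝ Z^-2 · n^3; with Z fixed, T ∝ n^3.
T(n=3)/T(n=1) = (3/1)^3 = 27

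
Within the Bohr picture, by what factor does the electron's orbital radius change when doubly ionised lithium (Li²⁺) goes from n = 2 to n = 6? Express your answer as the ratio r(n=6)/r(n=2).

9

r ∝ Z^-1 · n^2; with Z fixed, r ∝ n^2.
r(n=6)/r(n=2) = (6/2)^2 = 9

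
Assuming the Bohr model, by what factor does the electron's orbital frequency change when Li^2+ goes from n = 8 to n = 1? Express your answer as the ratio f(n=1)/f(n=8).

512

f ∝ Z^2 · n^-3; with Z fixed, f ∝ n^-3.
f(n=1)/f(n=8) = (1/8)^-3 = 512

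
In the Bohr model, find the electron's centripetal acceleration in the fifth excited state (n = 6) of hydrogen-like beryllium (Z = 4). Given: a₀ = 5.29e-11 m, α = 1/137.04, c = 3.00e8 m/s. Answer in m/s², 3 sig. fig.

r = n²a₀/Z = 4.76e-10 m, v = Zαc/n = 1.46e6 m/s
a = v²/r = (1.46e6)² / 4.76e-10 = 4.47e21 m/s²

4.47e21 m/s²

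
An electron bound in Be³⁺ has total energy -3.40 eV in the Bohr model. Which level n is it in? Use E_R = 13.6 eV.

8

E_n = −E_R Z²/n² ⇒ n² = E_R Z²/(−E_n) = 13.6 × 4² / 3.40 ≈ 64.00
n = 8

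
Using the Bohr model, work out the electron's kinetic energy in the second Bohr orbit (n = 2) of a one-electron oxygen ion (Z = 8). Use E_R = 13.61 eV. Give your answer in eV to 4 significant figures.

217.8 eV

For a Coulomb orbit the virial theorem gives K = −E_n.
E_n = −E_R·Z²/n², so K = E_R·Z²/n² = 13.61 × 8²/2² = 217.8 eV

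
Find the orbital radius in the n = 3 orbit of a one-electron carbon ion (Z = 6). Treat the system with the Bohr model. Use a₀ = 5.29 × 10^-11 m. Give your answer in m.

r_n = n²a₀/Z = 3² × 5.29 × 10^-11 / 6
    = 9 × 5.29 × 10^-11 / 6 = 7.94 × 10^-11 m

7.94 × 10^-11 m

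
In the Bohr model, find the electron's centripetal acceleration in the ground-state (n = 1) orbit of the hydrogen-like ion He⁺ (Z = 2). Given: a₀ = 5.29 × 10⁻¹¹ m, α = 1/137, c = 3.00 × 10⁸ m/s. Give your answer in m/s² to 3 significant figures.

7.25 × 10²³ m/s²

r = n²a₀/Z = 2.65 × 10⁻¹¹ m, v = Zαc/n = 4.38 × 10⁶ m/s
a = v²/r = (4.38 × 10⁶)² / 2.65 × 10⁻¹¹ = 7.25 × 10²³ m/s²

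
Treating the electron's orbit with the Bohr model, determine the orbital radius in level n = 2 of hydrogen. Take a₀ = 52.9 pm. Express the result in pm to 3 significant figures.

212 pm

r_n = n²a₀/Z = 2² × 52.9 / 1
    = 4 × 52.9 / 1 = 212 pm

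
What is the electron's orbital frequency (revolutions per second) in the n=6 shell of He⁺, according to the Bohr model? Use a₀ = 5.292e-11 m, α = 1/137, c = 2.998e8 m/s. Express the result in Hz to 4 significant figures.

1.219e14 Hz

r = n²a₀/Z = 9.526e-10 m, v = Zαc/n = 7.294e5 m/s
f = v/(2πr) = 1.219e14 Hz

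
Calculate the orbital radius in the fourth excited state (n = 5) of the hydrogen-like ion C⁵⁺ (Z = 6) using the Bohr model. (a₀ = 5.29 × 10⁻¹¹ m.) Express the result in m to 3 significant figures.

r_n = n²a₀/Z = 5² × 5.29 × 10⁻¹¹ / 6
    = 25 × 5.29 × 10⁻¹¹ / 6 = 2.20 × 10⁻¹⁰ m

2.20 × 10⁻¹⁰ m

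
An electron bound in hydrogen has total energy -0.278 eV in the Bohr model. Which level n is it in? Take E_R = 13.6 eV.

7

E_n = −E_R Z²/n² ⇒ n² = E_R Z²/(−E_n) = 13.6 × 1² / 0.278 ≈ 48.92
n = 7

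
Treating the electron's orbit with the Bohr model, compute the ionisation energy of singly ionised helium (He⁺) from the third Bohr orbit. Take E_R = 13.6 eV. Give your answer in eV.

6.04 eV

E_n = −E_R·Z²/n² = −13.6 × 2²/3² eV = -6.04 eV
Ionisation energy = −E_n = 6.04 eV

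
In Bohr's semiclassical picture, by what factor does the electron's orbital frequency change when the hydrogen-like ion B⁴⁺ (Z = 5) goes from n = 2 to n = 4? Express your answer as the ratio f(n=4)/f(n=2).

f ∝ Z^2 · n^-3; with Z fixed, f ∝ n^-3.
f(n=4)/f(n=2) = (4/2)^-3 = 1/8

1/8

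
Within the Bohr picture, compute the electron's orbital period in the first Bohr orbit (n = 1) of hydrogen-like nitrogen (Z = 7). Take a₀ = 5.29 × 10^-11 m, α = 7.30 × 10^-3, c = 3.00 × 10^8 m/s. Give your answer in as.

r = n²a₀/Z = 1²·5.29 × 10^-11/7 = 7.56 × 10^-12 m
v = Zαc/n = 7·0.00730·3.00 × 10^8/1 = 1.53 × 10^7 m/s
T = 2πr/v = 3.10 × 10^-18 s = 3.10 as

3.10 as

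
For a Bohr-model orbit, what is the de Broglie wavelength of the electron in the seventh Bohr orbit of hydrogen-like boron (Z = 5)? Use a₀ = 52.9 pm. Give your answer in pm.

465 pm

The Bohr quantisation condition is nλ = 2πr_n.
r_n = n²a₀/Z = 518 pm
λ = 2πr_n/n = 2π·518/7 = 465 pm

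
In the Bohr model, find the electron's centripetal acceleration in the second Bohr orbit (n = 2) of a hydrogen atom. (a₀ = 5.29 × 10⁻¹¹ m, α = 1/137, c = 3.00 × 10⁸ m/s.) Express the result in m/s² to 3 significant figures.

r = n²a₀/Z = 2.12 × 10⁻¹⁰ m, v = Zαc/n = 1.09 × 10⁶ m/s
a = v²/r = (1.09 × 10⁶)² / 2.12 × 10⁻¹⁰ = 5.67 × 10²¹ m/s²

5.67 × 10²¹ m/s²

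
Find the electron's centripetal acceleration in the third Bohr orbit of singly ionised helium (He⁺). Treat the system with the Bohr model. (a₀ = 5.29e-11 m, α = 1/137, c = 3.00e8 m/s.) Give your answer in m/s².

8.95e21 m/s²

r = n²a₀/Z = 2.38e-10 m, v = Zαc/n = 1.46e6 m/s
a = v²/r = (1.46e6)² / 2.38e-10 = 8.95e21 m/s²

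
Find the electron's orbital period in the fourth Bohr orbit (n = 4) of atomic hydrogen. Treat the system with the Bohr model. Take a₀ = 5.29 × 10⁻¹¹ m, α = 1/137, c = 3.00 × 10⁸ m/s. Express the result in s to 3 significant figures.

9.71 × 10⁻¹⁵ s

r = n²a₀/Z = 4²·5.29 × 10⁻¹¹/1 = 8.46 × 10⁻¹⁰ m
v = Zαc/n = 1·0.00730·3.00 × 10⁸/4 = 5.47 × 10⁵ m/s
T = 2πr/v = 9.71 × 10⁻¹⁵ s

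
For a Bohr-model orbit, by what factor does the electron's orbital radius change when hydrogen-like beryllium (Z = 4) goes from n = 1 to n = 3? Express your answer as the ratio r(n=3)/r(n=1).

9

r ∝ Z^-1 · n^2; with Z fixed, r ∝ n^2.
r(n=3)/r(n=1) = (3/1)^2 = 9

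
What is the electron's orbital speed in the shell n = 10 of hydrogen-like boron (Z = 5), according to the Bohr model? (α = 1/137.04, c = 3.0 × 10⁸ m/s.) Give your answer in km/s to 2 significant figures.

1100 km/s

v_n = Zαc/n = 5 × 0.0073 × 3.0 × 10⁸ / 10
    = 1100 km/s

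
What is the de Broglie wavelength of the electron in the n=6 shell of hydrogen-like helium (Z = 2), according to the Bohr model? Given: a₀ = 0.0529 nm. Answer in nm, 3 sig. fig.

The Bohr quantisation condition is nλ = 2πr_n.
r_n = n²a₀/Z = 0.952 nm
λ = 2πr_n/n = 2π·0.952/6 = 0.997 nm

0.997 nm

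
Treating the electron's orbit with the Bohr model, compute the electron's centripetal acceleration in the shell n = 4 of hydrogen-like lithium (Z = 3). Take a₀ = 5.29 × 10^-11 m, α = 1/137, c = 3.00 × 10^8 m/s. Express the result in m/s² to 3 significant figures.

9.56 × 10^21 m/s²

r = n²a₀/Z = 2.82 × 10^-10 m, v = Zαc/n = 1.64 × 10^6 m/s
a = v²/r = (1.64 × 10^6)² / 2.82 × 10^-10 = 9.56 × 10^21 m/s²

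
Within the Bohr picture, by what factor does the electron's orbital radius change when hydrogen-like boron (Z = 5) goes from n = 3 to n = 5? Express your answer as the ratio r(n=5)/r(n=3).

25/9

r ∝ Z^-1 · n^2; with Z fixed, r ∝ n^2.
r(n=5)/r(n=3) = (5/3)^2 = 25/9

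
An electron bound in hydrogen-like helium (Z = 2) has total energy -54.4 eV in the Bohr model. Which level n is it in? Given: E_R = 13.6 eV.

1

E_n = −E_R Z²/n² ⇒ n² = E_R Z²/(−E_n) = 13.6 × 2² / 54.4 ≈ 1.00
n = 1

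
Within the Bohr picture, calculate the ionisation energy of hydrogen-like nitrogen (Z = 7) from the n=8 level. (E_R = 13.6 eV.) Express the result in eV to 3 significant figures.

10.4 eV

E_n = −E_R·Z²/n² = −13.6 × 7²/8² eV = -10.4 eV
Ionisation energy = −E_n = 10.4 eV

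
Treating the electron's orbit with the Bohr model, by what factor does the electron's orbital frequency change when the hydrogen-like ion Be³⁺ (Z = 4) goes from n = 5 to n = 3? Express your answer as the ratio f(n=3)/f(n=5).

125/27

f ∝ Z^2 · n^-3; with Z fixed, f ∝ n^-3.
f(n=3)/f(n=5) = (3/5)^-3 = 125/27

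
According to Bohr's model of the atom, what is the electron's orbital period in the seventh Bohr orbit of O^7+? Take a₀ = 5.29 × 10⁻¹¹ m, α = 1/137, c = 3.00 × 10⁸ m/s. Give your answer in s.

8.13 × 10⁻¹⁶ s

r = n²a₀/Z = 7²·5.29 × 10⁻¹¹/8 = 3.24 × 10⁻¹⁰ m
v = Zαc/n = 8·0.00730·3.00 × 10⁸/7 = 2.50 × 10⁶ m/s
T = 2πr/v = 8.13 × 10⁻¹⁶ s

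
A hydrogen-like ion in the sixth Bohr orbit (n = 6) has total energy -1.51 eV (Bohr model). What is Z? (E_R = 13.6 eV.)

2

E_n = −E_R Z²/n² ⇒ Z² = −E_n n²/E_R = 1.51 × 6² / 13.6 ≈ 4.00
Z = 2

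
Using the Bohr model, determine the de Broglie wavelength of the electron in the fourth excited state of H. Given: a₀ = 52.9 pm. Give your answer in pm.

1660 pm

The Bohr quantisation condition is nλ = 2πr_n.
r_n = n²a₀/Z = 1320 pm
λ = 2πr_n/n = 2π·1320/5 = 1660 pm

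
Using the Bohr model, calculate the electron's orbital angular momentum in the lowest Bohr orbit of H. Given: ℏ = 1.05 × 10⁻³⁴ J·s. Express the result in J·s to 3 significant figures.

L_n = nℏ = 1 × 1.05 × 10⁻³⁴ = 1.05 × 10⁻³⁴ J·s

1.05 × 10⁻³⁴ J·s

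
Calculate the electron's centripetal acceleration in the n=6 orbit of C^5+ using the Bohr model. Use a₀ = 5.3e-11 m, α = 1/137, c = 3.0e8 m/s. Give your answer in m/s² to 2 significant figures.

1.5e22 m/s²

r = n²a₀/Z = 3.2e-10 m, v = Zαc/n = 2.2e6 m/s
a = v²/r = (2.2e6)² / 3.2e-10 = 1.5e22 m/s²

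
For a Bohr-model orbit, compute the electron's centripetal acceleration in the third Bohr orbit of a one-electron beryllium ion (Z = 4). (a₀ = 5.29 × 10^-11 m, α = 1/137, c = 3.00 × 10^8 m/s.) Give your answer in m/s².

r = n²a₀/Z = 1.19 × 10^-10 m, v = Zαc/n = 2.92 × 10^6 m/s
a = v²/r = (2.92 × 10^6)² / 1.19 × 10^-10 = 7.16 × 10^22 m/s²

7.16 × 10^22 m/s²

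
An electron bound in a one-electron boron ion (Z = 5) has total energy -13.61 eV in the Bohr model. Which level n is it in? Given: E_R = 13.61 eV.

E_n = −E_R Z²/n² ⇒ n² = E_R Z²/(−E_n) = 13.61 × 5² / 13.61 ≈ 25.00
n = 5

5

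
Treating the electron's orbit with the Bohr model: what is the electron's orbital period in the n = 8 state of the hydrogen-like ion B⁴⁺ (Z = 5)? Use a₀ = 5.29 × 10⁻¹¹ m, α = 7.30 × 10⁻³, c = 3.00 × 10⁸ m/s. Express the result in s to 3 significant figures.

r = n²a₀/Z = 8²·5.29 × 10⁻¹¹/5 = 6.77 × 10⁻¹⁰ m
v = Zαc/n = 5·0.00730·3.00 × 10⁸/8 = 1.37 × 10⁶ m/s
T = 2πr/v = 3.11 × 10⁻¹⁵ s

3.11 × 10⁻¹⁵ s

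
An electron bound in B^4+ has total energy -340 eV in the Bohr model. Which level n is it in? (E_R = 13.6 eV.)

E_n = −E_R Z²/n² ⇒ n² = E_R Z²/(−E_n) = 13.6 × 5² / 340 ≈ 1.00
n = 1

1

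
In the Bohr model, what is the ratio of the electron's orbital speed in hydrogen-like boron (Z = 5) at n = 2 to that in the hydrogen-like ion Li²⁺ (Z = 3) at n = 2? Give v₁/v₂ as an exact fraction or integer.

5/3

v ∝ Z^1 · n^-1
v₁/v₂ = (5/3)^1 · (2/2)^-1 = 5/3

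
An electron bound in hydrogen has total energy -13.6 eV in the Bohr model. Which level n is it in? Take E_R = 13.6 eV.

1

E_n = −E_R Z²/n² ⇒ n² = E_R Z²/(−E_n) = 13.6 × 1² / 13.6 ≈ 1.00
n = 1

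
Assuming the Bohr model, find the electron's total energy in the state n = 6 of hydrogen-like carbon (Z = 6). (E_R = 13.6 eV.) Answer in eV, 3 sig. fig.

E_n = −E_R·Z²/n² = −13.6 × 6²/6² = -13.6 eV

-13.6 eV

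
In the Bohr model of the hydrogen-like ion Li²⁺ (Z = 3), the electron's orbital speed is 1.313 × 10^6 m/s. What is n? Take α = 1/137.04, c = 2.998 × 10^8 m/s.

5

v_n = Zαc/n ⇒ n = Zαc/v = 3 × 0.007297 × 2.998 × 10^8 / 1.313 × 10^6 ≈ 5.00
n = 5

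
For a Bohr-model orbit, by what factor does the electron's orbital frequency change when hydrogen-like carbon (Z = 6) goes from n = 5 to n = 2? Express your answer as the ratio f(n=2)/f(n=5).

125/8

f ∝ Z^2 · n^-3; with Z fixed, f ∝ n^-3.
f(n=2)/f(n=5) = (2/5)^-3 = 125/8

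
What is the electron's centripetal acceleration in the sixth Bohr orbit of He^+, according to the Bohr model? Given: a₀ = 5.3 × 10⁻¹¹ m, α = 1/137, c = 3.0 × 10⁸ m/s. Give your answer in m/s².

5.6 × 10²⁰ m/s²

r = n²a₀/Z = 9.5 × 10⁻¹⁰ m, v = Zαc/n = 7.3 × 10⁵ m/s
a = v²/r = (7.3 × 10⁵)² / 9.5 × 10⁻¹⁰ = 5.6 × 10²⁰ m/s²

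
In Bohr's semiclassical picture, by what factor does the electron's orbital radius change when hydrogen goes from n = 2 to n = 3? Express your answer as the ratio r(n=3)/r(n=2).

9/4

r ∝ Z^-1 · n^2; with Z fixed, r ∝ n^2.
r(n=3)/r(n=2) = (3/2)^2 = 9/4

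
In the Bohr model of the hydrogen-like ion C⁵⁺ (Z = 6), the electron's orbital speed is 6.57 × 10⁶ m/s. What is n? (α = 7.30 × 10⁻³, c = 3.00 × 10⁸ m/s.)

2

v_n = Zαc/n ⇒ n = Zαc/v = 6 × 0.00730 × 3.00 × 10⁸ / 6.57 × 10⁶ ≈ 2.00
n = 2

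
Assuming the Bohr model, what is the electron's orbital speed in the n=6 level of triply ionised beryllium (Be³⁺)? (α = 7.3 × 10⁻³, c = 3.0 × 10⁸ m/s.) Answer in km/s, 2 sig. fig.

v_n = Zαc/n = 4 × 0.0073 × 3.0 × 10⁸ / 6
    = 1500 km/s

1500 km/s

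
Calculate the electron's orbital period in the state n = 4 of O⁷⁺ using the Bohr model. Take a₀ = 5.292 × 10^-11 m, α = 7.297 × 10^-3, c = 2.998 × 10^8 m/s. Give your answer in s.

r = n²a₀/Z = 4²·5.292 × 10^-11/8 = 1.058 × 10^-10 m
v = Zαc/n = 8·0.007297·2.998 × 10^8/4 = 4.375 × 10^6 m/s
T = 2πr/v = 1.520 × 10^-16 s

1.520 × 10^-16 s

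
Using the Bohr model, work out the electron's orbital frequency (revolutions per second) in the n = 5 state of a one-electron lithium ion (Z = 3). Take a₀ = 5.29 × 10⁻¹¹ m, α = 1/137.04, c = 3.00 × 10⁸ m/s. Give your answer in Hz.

r = n²a₀/Z = 4.41 × 10⁻¹⁰ m, v = Zαc/n = 1.31 × 10⁶ m/s
f = v/(2πr) = 4.74 × 10¹⁴ Hz

4.74 × 10¹⁴ Hz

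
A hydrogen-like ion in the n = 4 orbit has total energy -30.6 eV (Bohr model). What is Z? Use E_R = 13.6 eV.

6

E_n = −E_R Z²/n² ⇒ Z² = −E_n n²/E_R = 30.6 × 4² / 13.6 ≈ 36.00
Z = 6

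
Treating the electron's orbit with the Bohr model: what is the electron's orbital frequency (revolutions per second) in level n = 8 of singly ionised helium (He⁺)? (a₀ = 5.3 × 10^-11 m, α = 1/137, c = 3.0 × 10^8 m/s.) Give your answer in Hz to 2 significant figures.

5.1 × 10^13 Hz

r = n²a₀/Z = 1.7 × 10^-9 m, v = Zαc/n = 5.5 × 10^5 m/s
f = v/(2πr) = 5.1 × 10^13 Hz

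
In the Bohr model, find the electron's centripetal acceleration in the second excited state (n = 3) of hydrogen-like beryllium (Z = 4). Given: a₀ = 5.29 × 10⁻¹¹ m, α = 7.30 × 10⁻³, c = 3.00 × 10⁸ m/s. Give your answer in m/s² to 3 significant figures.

7.16 × 10²² m/s²

r = n²a₀/Z = 1.19 × 10⁻¹⁰ m, v = Zαc/n = 2.92 × 10⁶ m/s
a = v²/r = (2.92 × 10⁶)² / 1.19 × 10⁻¹⁰ = 7.16 × 10²² m/s²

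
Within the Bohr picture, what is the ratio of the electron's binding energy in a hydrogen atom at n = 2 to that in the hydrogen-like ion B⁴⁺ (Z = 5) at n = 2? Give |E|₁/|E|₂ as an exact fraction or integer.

|E| ∝ Z^2 · n^-2
|E|₁/|E|₂ = (1/5)^2 · (2/2)^-2 = 1/25

1/25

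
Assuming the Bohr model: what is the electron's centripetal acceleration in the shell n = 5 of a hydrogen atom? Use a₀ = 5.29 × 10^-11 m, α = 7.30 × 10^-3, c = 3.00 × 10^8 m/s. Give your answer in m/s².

r = n²a₀/Z = 1.32 × 10^-9 m, v = Zαc/n = 4.38 × 10^5 m/s
a = v²/r = (4.38 × 10^5)² / 1.32 × 10^-9 = 1.45 × 10^20 m/s²

1.45 × 10^20 m/s²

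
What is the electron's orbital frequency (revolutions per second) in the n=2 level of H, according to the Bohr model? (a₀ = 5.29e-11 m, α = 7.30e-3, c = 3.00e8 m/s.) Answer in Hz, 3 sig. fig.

r = n²a₀/Z = 2.12e-10 m, v = Zαc/n = 1.09e6 m/s
f = v/(2πr) = 8.24e14 Hz

8.24e14 Hz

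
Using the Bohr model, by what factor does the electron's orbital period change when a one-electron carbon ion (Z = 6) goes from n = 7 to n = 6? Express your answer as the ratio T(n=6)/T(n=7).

216/343

T ∝ Z^-2 · n^3; with Z fixed, T ∝ n^3.
T(n=6)/T(n=7) = (6/7)^3 = 216/343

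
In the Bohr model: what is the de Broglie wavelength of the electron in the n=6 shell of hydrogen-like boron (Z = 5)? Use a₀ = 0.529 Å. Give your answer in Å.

The Bohr quantisation condition is nλ = 2πr_n.
r_n = n²a₀/Z = 3.81 Å
λ = 2πr_n/n = 2π·3.81/6 = 3.99 Å

3.99 Å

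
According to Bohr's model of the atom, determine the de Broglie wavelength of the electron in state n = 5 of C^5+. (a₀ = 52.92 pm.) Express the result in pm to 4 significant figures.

The Bohr quantisation condition is nλ = 2πr_n.
r_n = n²a₀/Z = 220.5 pm
λ = 2πr_n/n = 2π·220.5/5 = 277.1 pm

277.1 pm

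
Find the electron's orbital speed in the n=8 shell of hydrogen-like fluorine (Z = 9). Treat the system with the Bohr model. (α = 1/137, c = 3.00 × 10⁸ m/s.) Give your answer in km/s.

v_n = Zαc/n = 9 × 0.00730 × 3.00 × 10⁸ / 8
    = 2460 km/s

2460 km/s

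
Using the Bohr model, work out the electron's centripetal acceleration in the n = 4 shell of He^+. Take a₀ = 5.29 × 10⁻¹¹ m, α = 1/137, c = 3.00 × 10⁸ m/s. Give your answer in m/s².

2.83 × 10²¹ m/s²

r = n²a₀/Z = 4.23 × 10⁻¹⁰ m, v = Zαc/n = 1.09 × 10⁶ m/s
a = v²/r = (1.09 × 10⁶)² / 4.23 × 10⁻¹⁰ = 2.83 × 10²¹ m/s²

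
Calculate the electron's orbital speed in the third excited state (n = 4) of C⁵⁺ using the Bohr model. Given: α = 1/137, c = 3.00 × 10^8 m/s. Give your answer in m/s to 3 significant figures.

v_n = Zαc/n = 6 × 0.00730 × 3.00 × 10^8 / 4
    = 3.28 × 10^6 m/s

3.28 × 10^6 m/s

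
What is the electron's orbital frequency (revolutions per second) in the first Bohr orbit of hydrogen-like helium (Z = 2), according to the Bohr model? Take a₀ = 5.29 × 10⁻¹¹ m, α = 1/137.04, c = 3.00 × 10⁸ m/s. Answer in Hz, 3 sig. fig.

r = n²a₀/Z = 2.65 × 10⁻¹¹ m, v = Zαc/n = 4.38 × 10⁶ m/s
f = v/(2πr) = 2.63 × 10¹⁶ Hz

2.63 × 10¹⁶ Hz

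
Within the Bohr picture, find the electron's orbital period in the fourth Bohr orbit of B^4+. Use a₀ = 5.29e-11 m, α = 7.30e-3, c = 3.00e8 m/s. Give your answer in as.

389 as

r = n²a₀/Z = 4²·5.29e-11/5 = 1.69e-10 m
v = Zαc/n = 5·0.00730·3.00e8/4 = 2.74e6 m/s
T = 2πr/v = 3.89e-16 s = 389 as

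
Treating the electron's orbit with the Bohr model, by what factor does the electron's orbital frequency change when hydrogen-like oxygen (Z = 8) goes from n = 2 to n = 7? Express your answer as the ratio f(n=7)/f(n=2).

8/343

f ∝ Z^2 · n^-3; with Z fixed, f ∝ n^-3.
f(n=7)/f(n=2) = (7/2)^-3 = 8/343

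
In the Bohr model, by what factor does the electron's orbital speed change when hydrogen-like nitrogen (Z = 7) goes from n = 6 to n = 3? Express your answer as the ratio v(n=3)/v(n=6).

2

v ∝ Z^1 · n^-1; with Z fixed, v ∝ n^-1.
v(n=3)/v(n=6) = (3/6)^-1 = 2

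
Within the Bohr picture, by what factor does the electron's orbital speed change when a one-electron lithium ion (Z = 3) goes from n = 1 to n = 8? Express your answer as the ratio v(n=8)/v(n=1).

v ∝ Z^1 · n^-1; with Z fixed, v ∝ n^-1.
v(n=8)/v(n=1) = (8/1)^-1 = 1/8

1/8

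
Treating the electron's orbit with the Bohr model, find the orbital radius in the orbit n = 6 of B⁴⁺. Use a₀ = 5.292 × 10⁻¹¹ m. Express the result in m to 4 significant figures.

3.810 × 10⁻¹⁰ m

r_n = n²a₀/Z = 6² × 5.292 × 10⁻¹¹ / 5
    = 36 × 5.292 × 10⁻¹¹ / 5 = 3.810 × 10⁻¹⁰ m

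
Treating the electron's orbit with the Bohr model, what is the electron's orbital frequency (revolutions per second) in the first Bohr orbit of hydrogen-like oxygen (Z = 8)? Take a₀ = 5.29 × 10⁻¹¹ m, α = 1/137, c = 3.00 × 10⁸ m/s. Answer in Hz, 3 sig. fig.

r = n²a₀/Z = 6.61 × 10⁻¹² m, v = Zαc/n = 1.75 × 10⁷ m/s
f = v/(2πr) = 4.22 × 10¹⁷ Hz

4.22 × 10¹⁷ Hz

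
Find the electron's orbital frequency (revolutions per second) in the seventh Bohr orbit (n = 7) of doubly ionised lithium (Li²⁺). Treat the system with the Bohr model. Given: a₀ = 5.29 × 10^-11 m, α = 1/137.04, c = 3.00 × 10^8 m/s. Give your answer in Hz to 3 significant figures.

r = n²a₀/Z = 8.64 × 10^-10 m, v = Zαc/n = 9.38 × 10^5 m/s
f = v/(2πr) = 1.73 × 10^14 Hz

1.73 × 10^14 Hz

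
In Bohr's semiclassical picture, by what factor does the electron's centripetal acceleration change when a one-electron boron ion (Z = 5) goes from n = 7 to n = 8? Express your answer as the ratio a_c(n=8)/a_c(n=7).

2401/4096

a_c ∝ Z^3 · n^-4; with Z fixed, a_c ∝ n^-4.
a_c(n=8)/a_c(n=7) = (8/7)^-4 = 2401/4096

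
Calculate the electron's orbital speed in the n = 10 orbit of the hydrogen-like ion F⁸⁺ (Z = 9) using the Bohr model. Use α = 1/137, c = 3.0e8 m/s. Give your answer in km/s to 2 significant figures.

v_n = Zαc/n = 9 × 0.0073 × 3.0e8 / 10
    = 2000 km/s

2000 km/s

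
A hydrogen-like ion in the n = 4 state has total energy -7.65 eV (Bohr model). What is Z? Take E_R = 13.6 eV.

3

E_n = −E_R Z²/n² ⇒ Z² = −E_n n²/E_R = 7.65 × 4² / 13.6 ≈ 9.00
Z = 3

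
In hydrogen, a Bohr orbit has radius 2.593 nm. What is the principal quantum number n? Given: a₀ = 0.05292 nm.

r_n = n²a₀/Z ⇒ n² = rZ/a₀ = 2.593 × 1 / 0.05292 ≈ 49.00
n = 7

7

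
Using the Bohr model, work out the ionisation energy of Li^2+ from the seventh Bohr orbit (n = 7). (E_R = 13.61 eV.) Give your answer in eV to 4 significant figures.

2.500 eV

E_n = −E_R·Z²/n² = −13.61 × 3²/7² eV = -2.500 eV
Ionisation energy = −E_n = 2.500 eV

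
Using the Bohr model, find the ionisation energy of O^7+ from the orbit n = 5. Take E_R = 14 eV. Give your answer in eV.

E_n = −E_R·Z²/n² = −14 × 8²/5² eV = -36 eV
Ionisation energy = −E_n = 36 eV

36 eV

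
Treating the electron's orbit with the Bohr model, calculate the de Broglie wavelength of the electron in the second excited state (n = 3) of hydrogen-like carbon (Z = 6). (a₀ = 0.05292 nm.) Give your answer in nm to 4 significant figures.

The Bohr quantisation condition is nλ = 2πr_n.
r_n = n²a₀/Z = 0.07938 nm
λ = 2πr_n/n = 2π·0.07938/3 = 0.1663 nm

0.1663 nm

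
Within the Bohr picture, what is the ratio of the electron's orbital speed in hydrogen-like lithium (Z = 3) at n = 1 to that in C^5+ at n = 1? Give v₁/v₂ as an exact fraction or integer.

1/2

v ∝ Z^1 · n^-1
v₁/v₂ = (3/6)^1 · (1/1)^-1 = 1/2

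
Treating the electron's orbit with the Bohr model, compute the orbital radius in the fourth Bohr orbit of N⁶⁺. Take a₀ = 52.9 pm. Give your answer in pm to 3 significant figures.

r_n = n²a₀/Z = 4² × 52.9 / 7
    = 16 × 52.9 / 7 = 121 pm

121 pm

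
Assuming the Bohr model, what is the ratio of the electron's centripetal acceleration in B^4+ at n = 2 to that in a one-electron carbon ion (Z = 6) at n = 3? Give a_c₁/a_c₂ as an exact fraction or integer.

375/128

a_c ∝ Z^3 · n^-4
a_c₁/a_c₂ = (5/6)^3 · (2/3)^-4 = 375/128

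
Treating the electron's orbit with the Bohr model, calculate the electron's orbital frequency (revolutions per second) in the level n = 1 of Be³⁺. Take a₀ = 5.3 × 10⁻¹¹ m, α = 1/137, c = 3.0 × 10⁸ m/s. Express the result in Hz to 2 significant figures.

1.1 × 10¹⁷ Hz

r = n²a₀/Z = 1.3 × 10⁻¹¹ m, v = Zαc/n = 8.8 × 10⁶ m/s
f = v/(2πr) = 1.1 × 10¹⁷ Hz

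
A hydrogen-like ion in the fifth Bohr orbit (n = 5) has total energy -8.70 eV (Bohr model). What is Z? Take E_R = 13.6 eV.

4

E_n = −E_R Z²/n² ⇒ Z² = −E_n n²/E_R = 8.70 × 5² / 13.6 ≈ 15.99
Z = 4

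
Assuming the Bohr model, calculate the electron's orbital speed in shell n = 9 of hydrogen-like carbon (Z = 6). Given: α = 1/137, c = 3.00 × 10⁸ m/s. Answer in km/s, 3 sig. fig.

v_n = Zαc/n = 6 × 0.00730 × 3.00 × 10⁸ / 9
    = 1460 km/s

1460 km/s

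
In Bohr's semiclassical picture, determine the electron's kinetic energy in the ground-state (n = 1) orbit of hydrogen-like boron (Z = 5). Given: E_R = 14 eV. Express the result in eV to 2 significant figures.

For a Coulomb orbit the virial theorem gives K = −E_n.
E_n = −E_R·Z²/n², so K = E_R·Z²/n² = 14 × 5²/1² = 350 eV

350 eV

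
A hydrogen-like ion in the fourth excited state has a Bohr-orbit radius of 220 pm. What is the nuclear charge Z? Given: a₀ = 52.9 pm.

r_n = n²a₀/Z ⇒ Z = n²a₀/r = 5² × 52.9 / 220 ≈ 6.01
Z = 6

6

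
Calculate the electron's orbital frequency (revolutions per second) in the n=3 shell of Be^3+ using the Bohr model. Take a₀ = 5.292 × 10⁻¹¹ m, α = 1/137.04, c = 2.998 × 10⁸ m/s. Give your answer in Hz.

r = n²a₀/Z = 1.191 × 10⁻¹⁰ m, v = Zαc/n = 2.917 × 10⁶ m/s
f = v/(2πr) = 3.899 × 10¹⁵ Hz

3.899 × 10¹⁵ Hz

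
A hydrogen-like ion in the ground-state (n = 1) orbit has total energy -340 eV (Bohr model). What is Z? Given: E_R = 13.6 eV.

E_n = −E_R Z²/n² ⇒ Z² = −E_n n²/E_R = 340 × 1² / 13.6 ≈ 25.00
Z = 5

5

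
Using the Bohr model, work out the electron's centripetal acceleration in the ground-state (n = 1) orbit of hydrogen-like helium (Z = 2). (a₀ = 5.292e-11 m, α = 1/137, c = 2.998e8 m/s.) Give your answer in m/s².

7.239e23 m/s²

r = n²a₀/Z = 2.646e-11 m, v = Zαc/n = 4.377e6 m/s
a = v²/r = (4.377e6)² / 2.646e-11 = 7.239e23 m/s²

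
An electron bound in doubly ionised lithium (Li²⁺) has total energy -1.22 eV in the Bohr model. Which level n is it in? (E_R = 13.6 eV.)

E_n = −E_R Z²/n² ⇒ n² = E_R Z²/(−E_n) = 13.6 × 3² / 1.22 ≈ 100.33
n = 10

10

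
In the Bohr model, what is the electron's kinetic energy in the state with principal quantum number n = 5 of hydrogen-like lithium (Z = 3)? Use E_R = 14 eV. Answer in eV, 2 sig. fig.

For a Coulomb orbit the virial theorem gives K = −E_n.
E_n = −E_R·Z²/n², so K = E_R·Z²/n² = 14 × 3²/5² = 5.0 eV

5.0 eV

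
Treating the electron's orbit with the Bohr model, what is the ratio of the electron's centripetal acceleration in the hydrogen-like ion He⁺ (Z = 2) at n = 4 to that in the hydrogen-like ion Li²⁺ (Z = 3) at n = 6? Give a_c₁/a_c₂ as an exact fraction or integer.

3/2

a_c ∝ Z^3 · n^-4
a_c₁/a_c₂ = (2/3)^3 · (4/6)^-4 = 3/2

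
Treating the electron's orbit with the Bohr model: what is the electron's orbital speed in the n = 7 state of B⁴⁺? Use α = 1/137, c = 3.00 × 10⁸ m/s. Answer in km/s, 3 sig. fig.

1560 km/s

v_n = Zαc/n = 5 × 0.00730 × 3.00 × 10⁸ / 7
    = 1560 km/s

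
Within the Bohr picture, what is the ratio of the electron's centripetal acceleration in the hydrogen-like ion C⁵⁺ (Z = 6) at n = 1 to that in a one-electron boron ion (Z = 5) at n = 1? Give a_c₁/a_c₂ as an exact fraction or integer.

216/125

a_c ∝ Z^3 · n^-4
a_c₁/a_c₂ = (6/5)^3 · (1/1)^-4 = 216/125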